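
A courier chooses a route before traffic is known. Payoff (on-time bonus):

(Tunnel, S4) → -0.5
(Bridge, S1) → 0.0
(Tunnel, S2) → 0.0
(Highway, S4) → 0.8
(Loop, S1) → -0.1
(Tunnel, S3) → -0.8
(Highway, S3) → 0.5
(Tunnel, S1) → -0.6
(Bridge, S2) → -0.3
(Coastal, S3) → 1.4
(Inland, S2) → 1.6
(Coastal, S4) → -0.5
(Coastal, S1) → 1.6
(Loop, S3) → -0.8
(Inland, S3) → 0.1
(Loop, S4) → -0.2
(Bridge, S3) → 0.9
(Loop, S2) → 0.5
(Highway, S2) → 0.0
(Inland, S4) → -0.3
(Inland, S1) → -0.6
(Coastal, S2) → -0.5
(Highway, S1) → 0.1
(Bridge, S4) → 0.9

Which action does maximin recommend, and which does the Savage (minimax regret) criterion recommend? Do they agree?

Row minima: Coastal=-0.5, Tunnel=-0.8, Bridge=-0.3, Loop=-0.8, Inland=-0.6, Highway=0.0
Best worst-case = 0.0 → Highway.
Column bests: S1=1.6, S2=1.6, S3=1.4, S4=0.9.
Coastal regrets: 0.0, 2.1, 0.0, 1.4 → max 2.1
Tunnel regrets: 2.2, 1.6, 2.2, 1.4 → max 2.2
Bridge regrets: 1.6, 1.9, 0.5, 0.0 → max 1.9
Loop regrets: 1.7, 1.1, 2.2, 1.1 → max 2.2
Inland regrets: 2.2, 0.0, 1.3, 1.2 → max 2.2
Highway regrets: 1.5, 1.6, 0.9, 0.1 → max 1.6
Smallest max regret = 1.6 → Highway.

maximin → Highway; minimax regret → Highway (agree)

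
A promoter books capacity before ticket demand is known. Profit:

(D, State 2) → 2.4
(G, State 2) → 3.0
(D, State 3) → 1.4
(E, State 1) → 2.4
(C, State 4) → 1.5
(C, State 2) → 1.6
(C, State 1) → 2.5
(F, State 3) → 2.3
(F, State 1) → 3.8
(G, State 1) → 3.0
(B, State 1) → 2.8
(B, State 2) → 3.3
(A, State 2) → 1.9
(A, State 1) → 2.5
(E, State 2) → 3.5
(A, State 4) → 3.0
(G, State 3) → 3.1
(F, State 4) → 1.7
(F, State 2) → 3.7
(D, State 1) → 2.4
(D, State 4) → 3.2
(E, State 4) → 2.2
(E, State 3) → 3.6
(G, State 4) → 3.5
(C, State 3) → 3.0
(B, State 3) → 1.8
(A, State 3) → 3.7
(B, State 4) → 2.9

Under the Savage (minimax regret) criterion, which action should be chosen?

Column bests: State 1=3.8, State 2=3.7, State 3=3.7, State 4=3.5.
A regrets: 1.3, 1.8, 0.0, 0.5 → max 1.8
B regrets: 1.0, 0.4, 1.9, 0.6 → max 1.9
C regrets: 1.3, 2.1, 0.7, 2.0 → max 2.1
D regrets: 1.4, 1.3, 2.3, 0.3 → max 2.3
E regrets: 1.4, 0.2, 0.1, 1.3 → max 1.4
F regrets: 0.0, 0.0, 1.4, 1.8 → max 1.8
G regrets: 0.8, 0.7, 0.6, 0.0 → max 0.8
Smallest max regret = 0.8 → G.

G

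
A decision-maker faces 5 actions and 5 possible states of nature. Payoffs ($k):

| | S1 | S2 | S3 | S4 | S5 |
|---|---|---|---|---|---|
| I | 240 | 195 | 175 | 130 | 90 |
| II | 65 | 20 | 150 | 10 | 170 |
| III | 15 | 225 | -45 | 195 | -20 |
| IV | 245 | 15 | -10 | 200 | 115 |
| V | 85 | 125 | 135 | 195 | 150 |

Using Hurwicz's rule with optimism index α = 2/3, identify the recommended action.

I: 2/3·240 + 1/3·90 = 190
II: 2/3·170 + 1/3·10 = 350/3
III: 2/3·225 + 1/3·(-45) = 135
IV: 2/3·245 + 1/3·(-10) = 160
V: 2/3·195 + 1/3·85 = 475/3
Highest Hurwicz score = 190 → I.

I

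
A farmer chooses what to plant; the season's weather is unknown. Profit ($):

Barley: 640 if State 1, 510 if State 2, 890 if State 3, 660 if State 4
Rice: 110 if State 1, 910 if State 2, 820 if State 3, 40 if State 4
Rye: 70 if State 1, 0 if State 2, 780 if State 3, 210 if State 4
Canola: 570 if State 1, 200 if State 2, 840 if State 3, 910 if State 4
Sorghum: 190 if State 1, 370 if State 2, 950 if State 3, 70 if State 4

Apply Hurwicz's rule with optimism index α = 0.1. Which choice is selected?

Barley: 0.1·890 + 0.9·510 = 548
Rice: 0.1·910 + 0.9·40 = 127
Rye: 0.1·780 + 0.9·0 = 78
Canola: 0.1·910 + 0.9·200 = 271
Sorghum: 0.1·950 + 0.9·70 = 158
Highest Hurwicz score = 548 → Barley.

Barley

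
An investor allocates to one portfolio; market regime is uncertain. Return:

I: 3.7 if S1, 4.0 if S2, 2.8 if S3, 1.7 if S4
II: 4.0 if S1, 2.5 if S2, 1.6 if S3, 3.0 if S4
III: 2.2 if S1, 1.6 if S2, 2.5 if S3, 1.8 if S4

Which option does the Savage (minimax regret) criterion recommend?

Column bests: S1=4.0, S2=4.0, S3=2.8, S4=3.0.
I regrets: 0.3, 0.0, 0.0, 1.3 → max 1.3
II regrets: 0.0, 1.5, 1.2, 0.0 → max 1.5
III regrets: 1.8, 2.4, 0.3, 1.2 → max 2.4
Smallest max regret = 1.3 → I.

I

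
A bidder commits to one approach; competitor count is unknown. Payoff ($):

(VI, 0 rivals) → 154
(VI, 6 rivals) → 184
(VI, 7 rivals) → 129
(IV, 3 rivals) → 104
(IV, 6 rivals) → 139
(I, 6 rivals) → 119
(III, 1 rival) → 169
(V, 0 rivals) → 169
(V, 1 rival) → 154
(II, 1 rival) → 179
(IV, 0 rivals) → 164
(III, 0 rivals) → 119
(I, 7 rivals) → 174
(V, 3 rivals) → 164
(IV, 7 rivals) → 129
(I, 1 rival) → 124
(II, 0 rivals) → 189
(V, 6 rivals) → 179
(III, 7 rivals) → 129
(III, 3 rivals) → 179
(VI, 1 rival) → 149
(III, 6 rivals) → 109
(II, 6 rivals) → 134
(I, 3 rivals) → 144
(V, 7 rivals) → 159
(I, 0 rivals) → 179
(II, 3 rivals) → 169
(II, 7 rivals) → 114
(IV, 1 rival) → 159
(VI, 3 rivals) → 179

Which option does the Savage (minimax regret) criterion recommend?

Column bests: 0 rivals=189, 1 rival=179, 3 rivals=179, 6 rivals=184, 7 rivals=174.
I regrets: 10, 55, 35, 65, 0 → max 65
II regrets: 0, 0, 10, 50, 60 → max 60
III regrets: 70, 10, 0, 75, 45 → max 75
IV regrets: 25, 20, 75, 45, 45 → max 75
V regrets: 20, 25, 15, 5, 15 → max 25
VI regrets: 35, 30, 0, 0, 45 → max 45
Smallest max regret = 25 → V.

V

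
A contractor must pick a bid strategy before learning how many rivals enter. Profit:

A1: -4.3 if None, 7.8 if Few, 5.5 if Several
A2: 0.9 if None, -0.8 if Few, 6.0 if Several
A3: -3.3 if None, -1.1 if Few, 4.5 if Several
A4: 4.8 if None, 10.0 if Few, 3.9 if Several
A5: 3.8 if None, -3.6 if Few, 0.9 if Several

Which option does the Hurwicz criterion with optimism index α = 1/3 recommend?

A1: 1/3·7.8 + 2/3·(-4.3) = -4/15
A2: 1/3·6.0 + 2/3·(-0.8) = 22/15
A3: 1/3·4.5 + 2/3·(-3.3) = -0.7
A4: 1/3·10.0 + 2/3·3.9 = 89/15
A5: 1/3·3.8 + 2/3·(-3.6) = -17/15
Highest Hurwicz score = 89/15 → A4.

A4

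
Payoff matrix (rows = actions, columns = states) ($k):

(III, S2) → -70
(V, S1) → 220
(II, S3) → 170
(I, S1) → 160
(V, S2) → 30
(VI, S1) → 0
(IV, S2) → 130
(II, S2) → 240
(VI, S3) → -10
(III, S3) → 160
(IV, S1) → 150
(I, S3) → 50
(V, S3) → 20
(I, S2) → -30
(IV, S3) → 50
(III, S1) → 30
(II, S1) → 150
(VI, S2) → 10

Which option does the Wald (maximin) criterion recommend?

II

Row minima: I=-30, II=150, III=-70, IV=50, V=20, VI=-10
Best worst-case = 150 → II.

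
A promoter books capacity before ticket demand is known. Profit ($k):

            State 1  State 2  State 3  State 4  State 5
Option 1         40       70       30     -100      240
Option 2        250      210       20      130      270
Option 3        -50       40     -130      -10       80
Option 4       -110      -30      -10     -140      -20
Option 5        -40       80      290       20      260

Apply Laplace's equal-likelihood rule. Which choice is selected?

Option 2

Row averages: Option 1=56, Option 2=176, Option 3=-14, Option 4=-62, Option 5=122
Highest average = 176 → Option 2.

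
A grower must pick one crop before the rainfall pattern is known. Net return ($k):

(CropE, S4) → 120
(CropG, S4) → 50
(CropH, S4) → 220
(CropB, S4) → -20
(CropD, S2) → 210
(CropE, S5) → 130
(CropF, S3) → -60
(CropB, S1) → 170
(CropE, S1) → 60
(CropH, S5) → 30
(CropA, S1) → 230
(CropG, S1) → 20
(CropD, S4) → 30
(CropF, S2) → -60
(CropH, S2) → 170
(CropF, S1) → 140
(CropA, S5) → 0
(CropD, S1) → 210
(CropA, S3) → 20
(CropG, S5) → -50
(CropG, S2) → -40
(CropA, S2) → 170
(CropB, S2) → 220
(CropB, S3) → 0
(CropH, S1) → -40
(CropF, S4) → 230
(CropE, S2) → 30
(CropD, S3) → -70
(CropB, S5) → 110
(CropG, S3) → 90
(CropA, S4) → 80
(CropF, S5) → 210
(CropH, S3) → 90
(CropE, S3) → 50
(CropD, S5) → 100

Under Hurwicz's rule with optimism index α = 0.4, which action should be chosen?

CropH: 0.4·220 + 0.6·(-40) = 64
CropD: 0.4·210 + 0.6·(-70) = 42
CropB: 0.4·220 + 0.6·(-20) = 76
CropG: 0.4·90 + 0.6·(-50) = 6
CropE: 0.4·130 + 0.6·30 = 70
CropF: 0.4·230 + 0.6·(-60) = 56
CropA: 0.4·230 + 0.6·0 = 92
Highest Hurwicz score = 92 → CropA.

CropA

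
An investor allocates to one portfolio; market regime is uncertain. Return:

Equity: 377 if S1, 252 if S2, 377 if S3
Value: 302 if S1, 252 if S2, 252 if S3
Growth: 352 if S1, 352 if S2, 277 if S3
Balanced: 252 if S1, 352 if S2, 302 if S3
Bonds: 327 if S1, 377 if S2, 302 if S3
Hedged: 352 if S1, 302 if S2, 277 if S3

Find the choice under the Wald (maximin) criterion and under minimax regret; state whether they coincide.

maximin → Bonds; minimax regret → Bonds (agree)

Row minima: Equity=252, Value=252, Growth=277, Balanced=252, Bonds=302, Hedged=277
Best worst-case = 302 → Bonds.
Column bests: S1=377, S2=377, S3=377.
Equity regrets: 0, 125, 0 → max 125
Value regrets: 75, 125, 125 → max 125
Growth regrets: 25, 25, 100 → max 100
Balanced regrets: 125, 25, 75 → max 125
Bonds regrets: 50, 0, 75 → max 75
Hedged regrets: 25, 75, 100 → max 100
Smallest max regret = 75 → Bonds.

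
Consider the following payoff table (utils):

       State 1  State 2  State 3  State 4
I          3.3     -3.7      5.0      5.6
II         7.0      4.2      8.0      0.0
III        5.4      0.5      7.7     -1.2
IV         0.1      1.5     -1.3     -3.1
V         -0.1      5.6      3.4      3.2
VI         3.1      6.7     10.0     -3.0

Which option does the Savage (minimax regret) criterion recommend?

Column bests: State 1=7.0, State 2=6.7, State 3=10.0, State 4=5.6.
I regrets: 3.7, 10.4, 5.0, 0.0 → max 10.4
II regrets: 0.0, 2.5, 2.0, 5.6 → max 5.6
III regrets: 1.6, 6.2, 2.3, 6.8 → max 6.8
IV regrets: 6.9, 5.2, 11.3, 8.7 → max 11.3
V regrets: 7.1, 1.1, 6.6, 2.4 → max 7.1
VI regrets: 3.9, 0.0, 0.0, 8.6 → max 8.6
Smallest max regret = 5.6 → II.

II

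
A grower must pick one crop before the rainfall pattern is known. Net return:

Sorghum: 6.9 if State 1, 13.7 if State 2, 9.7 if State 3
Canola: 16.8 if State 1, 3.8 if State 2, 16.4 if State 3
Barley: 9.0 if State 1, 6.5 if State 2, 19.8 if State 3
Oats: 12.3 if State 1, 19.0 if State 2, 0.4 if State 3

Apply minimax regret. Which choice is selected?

Sorghum

Column bests: State 1=16.8, State 2=19.0, State 3=19.8.
Sorghum regrets: 9.9, 5.3, 10.1 → max 10.1
Canola regrets: 0.0, 15.2, 3.4 → max 15.2
Barley regrets: 7.8, 12.5, 0.0 → max 12.5
Oats regrets: 4.5, 0.0, 19.4 → max 19.4
Smallest max regret = 10.1 → Sorghum.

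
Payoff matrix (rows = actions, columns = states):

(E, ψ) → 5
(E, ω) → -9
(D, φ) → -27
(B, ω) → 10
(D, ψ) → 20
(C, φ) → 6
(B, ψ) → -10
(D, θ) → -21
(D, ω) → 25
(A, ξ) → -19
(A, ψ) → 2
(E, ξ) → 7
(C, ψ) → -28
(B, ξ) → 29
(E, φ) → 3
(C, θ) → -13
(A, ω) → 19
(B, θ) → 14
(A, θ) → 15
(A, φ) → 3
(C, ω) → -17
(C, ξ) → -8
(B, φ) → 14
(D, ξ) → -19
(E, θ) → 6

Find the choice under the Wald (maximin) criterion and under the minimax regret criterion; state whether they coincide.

Row minima: A=-19, B=-10, C=-28, D=-27, E=-9
Best worst-case = -9 → E.
Column bests: θ=15, φ=14, ψ=20, ω=25, ξ=29.
A regrets: 0, 11, 18, 6, 48 → max 48
B regrets: 1, 0, 30, 15, 0 → max 30
C regrets: 28, 8, 48, 42, 37 → max 48
D regrets: 36, 41, 0, 0, 48 → max 48
E regrets: 9, 11, 15, 34, 22 → max 34
Smallest max regret = 30 → B.

maximin → E; minimax regret → B (disagree)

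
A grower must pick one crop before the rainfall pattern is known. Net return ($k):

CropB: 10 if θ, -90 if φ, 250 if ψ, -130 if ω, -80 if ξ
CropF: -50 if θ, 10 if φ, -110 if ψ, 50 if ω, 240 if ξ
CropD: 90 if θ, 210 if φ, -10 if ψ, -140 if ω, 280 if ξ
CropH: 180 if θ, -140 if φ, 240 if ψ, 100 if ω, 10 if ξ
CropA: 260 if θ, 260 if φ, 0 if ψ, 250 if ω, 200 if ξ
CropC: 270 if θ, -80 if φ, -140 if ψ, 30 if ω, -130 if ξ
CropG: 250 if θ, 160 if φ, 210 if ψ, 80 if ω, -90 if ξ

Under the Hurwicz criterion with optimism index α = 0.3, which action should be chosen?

CropB: 0.3·250 + 0.7·(-130) = -16
CropF: 0.3·240 + 0.7·(-110) = -5
CropD: 0.3·280 + 0.7·(-140) = -14
CropH: 0.3·240 + 0.7·(-140) = -26
CropA: 0.3·260 + 0.7·0 = 78
CropC: 0.3·270 + 0.7·(-140) = -17
CropG: 0.3·250 + 0.7·(-90) = 12
Highest Hurwicz score = 78 → CropA.

CropA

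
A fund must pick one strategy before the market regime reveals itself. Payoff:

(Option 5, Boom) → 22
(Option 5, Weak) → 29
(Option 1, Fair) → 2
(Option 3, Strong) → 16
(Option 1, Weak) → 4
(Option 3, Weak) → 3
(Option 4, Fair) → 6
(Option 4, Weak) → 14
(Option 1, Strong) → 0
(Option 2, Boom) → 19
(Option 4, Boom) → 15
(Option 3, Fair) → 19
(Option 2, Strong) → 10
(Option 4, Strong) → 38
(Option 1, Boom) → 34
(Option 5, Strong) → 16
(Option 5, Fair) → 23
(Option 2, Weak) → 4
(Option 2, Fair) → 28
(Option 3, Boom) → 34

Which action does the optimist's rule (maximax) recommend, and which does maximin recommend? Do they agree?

maximax → Option 4; maximin → Option 5 (disagree)

Row maxima: Option 1=34, Option 2=28, Option 3=34, Option 4=38, Option 5=29
Best best-case = 38 → Option 4.
Row minima: Option 1=0, Option 2=4, Option 3=3, Option 4=6, Option 5=16
Best worst-case = 16 → Option 5.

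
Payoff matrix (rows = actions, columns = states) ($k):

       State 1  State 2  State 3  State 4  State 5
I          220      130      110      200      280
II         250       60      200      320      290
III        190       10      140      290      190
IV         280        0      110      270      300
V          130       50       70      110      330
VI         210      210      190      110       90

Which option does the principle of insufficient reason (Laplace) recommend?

II

Row averages: I=188, II=224, III=164, IV=192, V=138, VI=162
Highest average = 224 → II.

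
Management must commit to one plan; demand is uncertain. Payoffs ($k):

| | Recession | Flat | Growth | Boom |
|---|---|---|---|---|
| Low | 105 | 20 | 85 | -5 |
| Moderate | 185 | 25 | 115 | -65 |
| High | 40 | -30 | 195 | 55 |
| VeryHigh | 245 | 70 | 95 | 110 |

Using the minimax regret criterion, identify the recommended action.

Column bests: Recession=245, Flat=70, Growth=195, Boom=110.
Low regrets: 140, 50, 110, 115 → max 140
Moderate regrets: 60, 45, 80, 175 → max 175
High regrets: 205, 100, 0, 55 → max 205
VeryHigh regrets: 0, 0, 100, 0 → max 100
Smallest max regret = 100 → VeryHigh.

VeryHigh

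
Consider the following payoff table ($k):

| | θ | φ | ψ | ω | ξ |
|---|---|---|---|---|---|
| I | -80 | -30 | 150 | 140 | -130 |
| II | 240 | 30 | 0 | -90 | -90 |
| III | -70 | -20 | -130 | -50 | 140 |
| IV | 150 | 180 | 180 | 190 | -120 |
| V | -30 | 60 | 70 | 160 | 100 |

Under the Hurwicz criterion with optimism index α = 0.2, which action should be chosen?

V

I: 0.2·150 + 0.8·(-130) = -74
II: 0.2·240 + 0.8·(-90) = -24
III: 0.2·140 + 0.8·(-130) = -76
IV: 0.2·190 + 0.8·(-120) = -58
V: 0.2·160 + 0.8·(-30) = 8
Highest Hurwicz score = 8 → V.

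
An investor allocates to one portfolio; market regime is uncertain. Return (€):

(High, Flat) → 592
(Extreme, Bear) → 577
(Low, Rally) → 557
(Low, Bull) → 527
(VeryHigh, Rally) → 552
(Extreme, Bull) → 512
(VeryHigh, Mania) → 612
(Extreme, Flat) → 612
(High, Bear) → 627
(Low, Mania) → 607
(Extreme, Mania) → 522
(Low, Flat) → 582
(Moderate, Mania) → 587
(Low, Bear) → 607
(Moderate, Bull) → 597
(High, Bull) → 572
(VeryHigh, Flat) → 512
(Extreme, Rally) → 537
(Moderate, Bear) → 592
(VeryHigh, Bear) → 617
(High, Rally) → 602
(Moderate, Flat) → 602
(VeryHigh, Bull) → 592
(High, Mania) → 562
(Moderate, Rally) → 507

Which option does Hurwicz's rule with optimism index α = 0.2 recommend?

Low: 0.2·607 + 0.8·527 = 543
Moderate: 0.2·602 + 0.8·507 = 526
High: 0.2·627 + 0.8·562 = 575
VeryHigh: 0.2·617 + 0.8·512 = 533
Extreme: 0.2·612 + 0.8·512 = 532
Highest Hurwicz score = 575 → High.

High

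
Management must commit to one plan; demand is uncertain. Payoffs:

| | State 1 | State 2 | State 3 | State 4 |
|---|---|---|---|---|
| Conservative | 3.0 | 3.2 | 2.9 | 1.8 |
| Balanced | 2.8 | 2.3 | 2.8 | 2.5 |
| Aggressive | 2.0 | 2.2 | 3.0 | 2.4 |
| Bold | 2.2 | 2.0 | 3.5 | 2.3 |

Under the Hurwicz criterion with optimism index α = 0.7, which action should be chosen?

Conservative: 0.7·3.2 + 0.3·1.8 = 2.78
Balanced: 0.7·2.8 + 0.3·2.3 = 2.65
Aggressive: 0.7·3.0 + 0.3·2.0 = 2.7
Bold: 0.7·3.5 + 0.3·2.0 = 3.05
Highest Hurwicz score = 3.05 → Bold.

Bold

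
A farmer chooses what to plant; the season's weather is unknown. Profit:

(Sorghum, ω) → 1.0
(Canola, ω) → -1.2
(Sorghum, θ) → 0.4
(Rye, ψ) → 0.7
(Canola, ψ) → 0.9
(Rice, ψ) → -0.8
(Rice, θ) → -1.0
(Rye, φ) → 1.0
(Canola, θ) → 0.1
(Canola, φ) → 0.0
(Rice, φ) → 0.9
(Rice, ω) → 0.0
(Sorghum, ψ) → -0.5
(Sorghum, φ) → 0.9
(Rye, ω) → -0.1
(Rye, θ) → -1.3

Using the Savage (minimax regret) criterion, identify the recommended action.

Sorghum

Column bests: θ=0.4, φ=1.0, ψ=0.9, ω=1.0.
Rye regrets: 1.7, 0.0, 0.2, 1.1 → max 1.7
Rice regrets: 1.4, 0.1, 1.7, 1.0 → max 1.7
Sorghum regrets: 0.0, 0.1, 1.4, 0.0 → max 1.4
Canola regrets: 0.3, 1.0, 0.0, 2.2 → max 2.2
Smallest max regret = 1.4 → Sorghum.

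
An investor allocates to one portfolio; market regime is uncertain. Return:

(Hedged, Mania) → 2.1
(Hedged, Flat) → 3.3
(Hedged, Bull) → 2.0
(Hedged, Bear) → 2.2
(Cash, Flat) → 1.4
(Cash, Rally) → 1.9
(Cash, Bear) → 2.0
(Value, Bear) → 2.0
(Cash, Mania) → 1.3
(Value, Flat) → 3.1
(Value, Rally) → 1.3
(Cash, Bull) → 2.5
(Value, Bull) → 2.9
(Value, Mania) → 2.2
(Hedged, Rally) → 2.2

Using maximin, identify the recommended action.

Row minima: Cash=1.3, Hedged=2.0, Value=1.3
Best worst-case = 2.0 → Hedged.

Hedged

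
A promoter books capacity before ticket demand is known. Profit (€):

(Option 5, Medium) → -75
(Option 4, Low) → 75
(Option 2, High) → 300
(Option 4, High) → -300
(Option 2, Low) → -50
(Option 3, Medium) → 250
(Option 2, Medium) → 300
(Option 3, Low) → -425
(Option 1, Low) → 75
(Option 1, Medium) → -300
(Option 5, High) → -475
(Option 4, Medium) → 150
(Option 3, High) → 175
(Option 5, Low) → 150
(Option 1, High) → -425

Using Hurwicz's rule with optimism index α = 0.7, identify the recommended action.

Option 2

Option 1: 0.7·75 + 0.3·(-425) = -75
Option 2: 0.7·300 + 0.3·(-50) = 195
Option 3: 0.7·250 + 0.3·(-425) = 47.5
Option 4: 0.7·150 + 0.3·(-300) = 15
Option 5: 0.7·150 + 0.3·(-475) = -37.5
Highest Hurwicz score = 195 → Option 2.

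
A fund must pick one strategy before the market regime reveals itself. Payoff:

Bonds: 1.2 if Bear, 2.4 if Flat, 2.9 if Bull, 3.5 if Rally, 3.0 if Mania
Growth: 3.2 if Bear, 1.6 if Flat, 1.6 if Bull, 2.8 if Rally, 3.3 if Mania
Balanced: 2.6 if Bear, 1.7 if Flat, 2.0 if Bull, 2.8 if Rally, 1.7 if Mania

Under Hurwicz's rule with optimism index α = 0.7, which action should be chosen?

Bonds: 0.7·3.5 + 0.3·1.2 = 2.81
Growth: 0.7·3.3 + 0.3·1.6 = 2.79
Balanced: 0.7·2.8 + 0.3·1.7 = 2.47
Highest Hurwicz score = 2.81 → Bonds.

Bonds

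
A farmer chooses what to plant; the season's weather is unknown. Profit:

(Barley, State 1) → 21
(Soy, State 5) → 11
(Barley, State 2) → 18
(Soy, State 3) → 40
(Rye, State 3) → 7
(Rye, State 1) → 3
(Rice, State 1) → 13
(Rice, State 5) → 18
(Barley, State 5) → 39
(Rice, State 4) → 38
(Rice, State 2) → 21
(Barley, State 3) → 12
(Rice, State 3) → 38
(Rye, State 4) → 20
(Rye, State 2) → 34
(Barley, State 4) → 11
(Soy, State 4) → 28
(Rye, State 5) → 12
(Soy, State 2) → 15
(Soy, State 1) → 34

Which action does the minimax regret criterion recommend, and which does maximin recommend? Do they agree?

minimax regret → Rice; maximin → Rice (agree)

Column bests: State 1=34, State 2=34, State 3=40, State 4=38, State 5=39.
Barley regrets: 13, 16, 28, 27, 0 → max 28
Rye regrets: 31, 0, 33, 18, 27 → max 33
Soy regrets: 0, 19, 0, 10, 28 → max 28
Rice regrets: 21, 13, 2, 0, 21 → max 21
Smallest max regret = 21 → Rice.
Row minima: Barley=11, Rye=3, Soy=11, Rice=13
Best worst-case = 13 → Rice.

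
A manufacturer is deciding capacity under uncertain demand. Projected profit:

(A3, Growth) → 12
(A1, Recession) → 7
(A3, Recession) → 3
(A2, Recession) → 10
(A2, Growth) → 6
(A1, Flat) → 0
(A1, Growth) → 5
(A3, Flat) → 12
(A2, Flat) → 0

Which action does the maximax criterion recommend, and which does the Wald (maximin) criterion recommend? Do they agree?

maximax → A3; maximin → A3 (agree)

Row maxima: A1=7, A2=10, A3=12
Best best-case = 12 → A3.
Row minima: A1=0, A2=0, A3=3
Best worst-case = 3 → A3.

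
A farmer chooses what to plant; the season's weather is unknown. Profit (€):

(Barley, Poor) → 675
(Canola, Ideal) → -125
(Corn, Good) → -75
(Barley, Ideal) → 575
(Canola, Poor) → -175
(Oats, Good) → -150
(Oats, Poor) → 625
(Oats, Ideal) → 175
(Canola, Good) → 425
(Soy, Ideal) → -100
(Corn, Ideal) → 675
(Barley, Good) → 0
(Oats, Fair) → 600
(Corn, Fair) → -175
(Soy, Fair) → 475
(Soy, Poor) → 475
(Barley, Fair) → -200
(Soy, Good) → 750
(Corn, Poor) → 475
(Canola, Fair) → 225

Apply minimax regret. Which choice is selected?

Column bests: Poor=675, Fair=600, Good=750, Ideal=675.
Barley regrets: 0, 800, 750, 100 → max 800
Oats regrets: 50, 0, 900, 500 → max 900
Soy regrets: 200, 125, 0, 775 → max 775
Canola regrets: 850, 375, 325, 800 → max 850
Corn regrets: 200, 775, 825, 0 → max 825
Smallest max regret = 775 → Soy.

Soy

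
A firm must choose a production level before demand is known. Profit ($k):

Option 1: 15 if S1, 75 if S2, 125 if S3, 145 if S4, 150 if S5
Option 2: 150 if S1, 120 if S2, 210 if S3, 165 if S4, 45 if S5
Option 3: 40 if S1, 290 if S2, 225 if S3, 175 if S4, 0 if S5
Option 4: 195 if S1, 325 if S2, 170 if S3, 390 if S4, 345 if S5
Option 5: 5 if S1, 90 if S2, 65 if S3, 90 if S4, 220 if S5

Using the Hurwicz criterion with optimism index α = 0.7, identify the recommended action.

Option 4

Option 1: 0.7·150 + 0.3·15 = 109.5
Option 2: 0.7·210 + 0.3·45 = 160.5
Option 3: 0.7·290 + 0.3·0 = 203
Option 4: 0.7·390 + 0.3·170 = 324
Option 5: 0.7·220 + 0.3·5 = 155.5
Highest Hurwicz score = 324 → Option 4.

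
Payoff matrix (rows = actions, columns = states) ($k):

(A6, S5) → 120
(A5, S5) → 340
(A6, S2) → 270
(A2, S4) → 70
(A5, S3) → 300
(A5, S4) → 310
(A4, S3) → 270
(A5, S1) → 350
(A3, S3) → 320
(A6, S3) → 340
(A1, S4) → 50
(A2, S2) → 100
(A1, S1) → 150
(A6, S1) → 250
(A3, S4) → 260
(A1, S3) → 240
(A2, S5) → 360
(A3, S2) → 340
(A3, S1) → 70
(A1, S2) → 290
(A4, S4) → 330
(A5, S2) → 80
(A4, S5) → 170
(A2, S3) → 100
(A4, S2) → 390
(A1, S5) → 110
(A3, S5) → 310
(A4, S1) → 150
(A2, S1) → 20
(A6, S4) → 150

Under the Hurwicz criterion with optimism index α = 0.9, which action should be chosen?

A4

A1: 0.9·290 + 0.1·50 = 266
A2: 0.9·360 + 0.1·20 = 326
A3: 0.9·340 + 0.1·70 = 313
A4: 0.9·390 + 0.1·150 = 366
A5: 0.9·350 + 0.1·80 = 323
A6: 0.9·340 + 0.1·120 = 318
Highest Hurwicz score = 366 → A4.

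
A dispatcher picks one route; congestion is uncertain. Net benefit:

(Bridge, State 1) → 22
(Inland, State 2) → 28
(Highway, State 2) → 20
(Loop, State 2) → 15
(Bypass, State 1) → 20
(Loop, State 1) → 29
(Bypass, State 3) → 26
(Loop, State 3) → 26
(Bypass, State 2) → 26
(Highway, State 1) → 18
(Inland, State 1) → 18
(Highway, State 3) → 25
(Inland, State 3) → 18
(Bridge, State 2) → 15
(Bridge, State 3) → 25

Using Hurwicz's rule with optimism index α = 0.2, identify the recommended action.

Inland: 0.2·28 + 0.8·18 = 20
Highway: 0.2·25 + 0.8·18 = 19.4
Bridge: 0.2·25 + 0.8·15 = 17
Loop: 0.2·29 + 0.8·15 = 17.8
Bypass: 0.2·26 + 0.8·20 = 21.2
Highest Hurwicz score = 21.2 → Bypass.

Bypass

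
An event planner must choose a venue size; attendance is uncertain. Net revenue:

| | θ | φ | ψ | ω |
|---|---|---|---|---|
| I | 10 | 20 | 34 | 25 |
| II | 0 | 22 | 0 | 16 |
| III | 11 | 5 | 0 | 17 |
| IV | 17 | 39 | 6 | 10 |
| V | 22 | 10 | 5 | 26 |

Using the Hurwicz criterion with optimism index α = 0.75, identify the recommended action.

IV

I: 0.75·34 + 0.25·10 = 28
II: 0.75·22 + 0.25·0 = 16.5
III: 0.75·17 + 0.25·0 = 12.75
IV: 0.75·39 + 0.25·6 = 30.75
V: 0.75·26 + 0.25·5 = 20.75
Highest Hurwicz score = 30.75 → IV.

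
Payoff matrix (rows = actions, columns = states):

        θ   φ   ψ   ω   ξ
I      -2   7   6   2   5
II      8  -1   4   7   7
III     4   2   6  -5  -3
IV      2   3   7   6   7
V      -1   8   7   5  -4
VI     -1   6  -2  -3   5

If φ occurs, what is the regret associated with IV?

Best payoff under φ is 8.
Regret = 8 − 3 = 5.

5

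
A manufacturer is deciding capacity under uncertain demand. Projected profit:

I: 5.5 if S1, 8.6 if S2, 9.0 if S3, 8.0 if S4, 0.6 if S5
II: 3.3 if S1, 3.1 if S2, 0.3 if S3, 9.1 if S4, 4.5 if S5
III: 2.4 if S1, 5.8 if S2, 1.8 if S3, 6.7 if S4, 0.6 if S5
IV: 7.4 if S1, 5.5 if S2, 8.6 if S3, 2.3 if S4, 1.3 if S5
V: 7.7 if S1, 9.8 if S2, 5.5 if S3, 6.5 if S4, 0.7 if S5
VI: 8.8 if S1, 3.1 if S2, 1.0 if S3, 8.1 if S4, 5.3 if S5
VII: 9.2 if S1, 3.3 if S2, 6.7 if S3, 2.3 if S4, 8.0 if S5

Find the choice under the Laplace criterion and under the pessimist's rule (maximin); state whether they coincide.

laplace → I; maximin → VII (disagree)

Row averages: I=6.34, II=4.06, III=3.46, IV=5.02, V=6.04, VI=5.26, VII=5.9
Highest average = 6.34 → I.
Row minima: I=0.6, II=0.3, III=0.6, IV=1.3, V=0.7, VI=1.0, VII=2.3
Best worst-case = 2.3 → VII.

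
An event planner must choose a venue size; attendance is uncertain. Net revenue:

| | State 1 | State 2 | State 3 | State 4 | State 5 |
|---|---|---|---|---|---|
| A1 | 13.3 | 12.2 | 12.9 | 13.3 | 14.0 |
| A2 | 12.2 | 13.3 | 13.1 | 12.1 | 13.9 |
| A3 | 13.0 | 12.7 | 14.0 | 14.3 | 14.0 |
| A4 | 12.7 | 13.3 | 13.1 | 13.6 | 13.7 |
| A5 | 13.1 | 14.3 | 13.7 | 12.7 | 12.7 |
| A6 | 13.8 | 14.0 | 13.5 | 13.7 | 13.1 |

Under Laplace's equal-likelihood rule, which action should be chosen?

Row averages: A1=13.14, A2=12.92, A3=13.6, A4=13.28, A5=13.3, A6=13.62
Highest average = 13.62 → A6.

A6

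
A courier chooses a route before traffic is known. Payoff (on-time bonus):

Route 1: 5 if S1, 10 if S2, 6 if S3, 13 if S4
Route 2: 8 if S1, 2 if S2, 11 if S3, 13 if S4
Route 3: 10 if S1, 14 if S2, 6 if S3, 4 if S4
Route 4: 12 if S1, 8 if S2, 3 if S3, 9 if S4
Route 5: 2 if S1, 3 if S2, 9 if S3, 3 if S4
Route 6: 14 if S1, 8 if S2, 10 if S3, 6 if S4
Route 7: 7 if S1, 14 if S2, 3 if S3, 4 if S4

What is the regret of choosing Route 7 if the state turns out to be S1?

7

Best payoff under S1 is 14.
Regret = 14 − 7 = 7.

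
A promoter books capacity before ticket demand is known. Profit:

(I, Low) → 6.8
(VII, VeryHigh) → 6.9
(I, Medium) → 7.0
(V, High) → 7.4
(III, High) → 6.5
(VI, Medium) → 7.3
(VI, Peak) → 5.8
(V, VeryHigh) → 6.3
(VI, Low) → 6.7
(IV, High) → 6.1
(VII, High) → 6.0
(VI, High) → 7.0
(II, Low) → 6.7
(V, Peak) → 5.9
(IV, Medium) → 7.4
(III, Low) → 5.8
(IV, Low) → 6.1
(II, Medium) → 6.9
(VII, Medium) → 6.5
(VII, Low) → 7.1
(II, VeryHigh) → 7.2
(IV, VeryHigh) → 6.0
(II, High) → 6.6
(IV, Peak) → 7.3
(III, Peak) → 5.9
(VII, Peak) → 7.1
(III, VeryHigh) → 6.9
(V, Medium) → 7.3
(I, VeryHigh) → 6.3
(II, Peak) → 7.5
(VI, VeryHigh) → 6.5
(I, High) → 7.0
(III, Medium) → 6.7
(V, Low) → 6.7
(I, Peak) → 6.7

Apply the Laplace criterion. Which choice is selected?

II

Row averages: I=6.76, II=6.98, III=6.36, IV=6.58, V=6.72, VI=6.66, VII=6.72
Highest average = 6.98 → II.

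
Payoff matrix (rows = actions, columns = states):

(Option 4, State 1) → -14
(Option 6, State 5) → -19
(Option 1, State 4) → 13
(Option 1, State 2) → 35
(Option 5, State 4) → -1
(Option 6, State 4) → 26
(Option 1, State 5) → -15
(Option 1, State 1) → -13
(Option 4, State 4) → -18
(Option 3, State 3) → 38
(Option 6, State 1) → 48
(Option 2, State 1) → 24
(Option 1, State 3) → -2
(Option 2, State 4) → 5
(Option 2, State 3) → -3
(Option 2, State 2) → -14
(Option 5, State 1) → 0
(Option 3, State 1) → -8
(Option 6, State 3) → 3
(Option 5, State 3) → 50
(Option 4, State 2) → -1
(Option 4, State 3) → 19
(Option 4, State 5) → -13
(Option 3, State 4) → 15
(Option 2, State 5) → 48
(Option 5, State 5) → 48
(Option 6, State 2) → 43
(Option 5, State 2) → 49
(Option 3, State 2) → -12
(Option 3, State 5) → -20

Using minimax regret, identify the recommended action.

Column bests: State 1=48, State 2=49, State 3=50, State 4=26, State 5=48.
Option 1 regrets: 61, 14, 52, 13, 63 → max 63
Option 2 regrets: 24, 63, 53, 21, 0 → max 63
Option 3 regrets: 56, 61, 12, 11, 68 → max 68
Option 4 regrets: 62, 50, 31, 44, 61 → max 62
Option 5 regrets: 48, 0, 0, 27, 0 → max 48
Option 6 regrets: 0, 6, 47, 0, 67 → max 67
Smallest max regret = 48 → Option 5.

Option 5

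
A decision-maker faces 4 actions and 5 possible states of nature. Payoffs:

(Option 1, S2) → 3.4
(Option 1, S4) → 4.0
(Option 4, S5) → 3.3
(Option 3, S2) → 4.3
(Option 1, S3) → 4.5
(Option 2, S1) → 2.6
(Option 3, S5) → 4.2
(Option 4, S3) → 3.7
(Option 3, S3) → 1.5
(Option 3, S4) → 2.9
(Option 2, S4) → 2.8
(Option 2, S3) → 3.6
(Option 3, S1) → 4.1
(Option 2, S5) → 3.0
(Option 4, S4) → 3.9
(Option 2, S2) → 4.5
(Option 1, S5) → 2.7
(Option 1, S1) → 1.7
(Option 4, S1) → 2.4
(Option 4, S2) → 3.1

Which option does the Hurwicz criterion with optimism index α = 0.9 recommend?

Option 2

Option 1: 0.9·4.5 + 0.1·1.7 = 4.22
Option 2: 0.9·4.5 + 0.1·2.6 = 4.31
Option 3: 0.9·4.3 + 0.1·1.5 = 4.02
Option 4: 0.9·3.9 + 0.1·2.4 = 3.75
Highest Hurwicz score = 4.31 → Option 2.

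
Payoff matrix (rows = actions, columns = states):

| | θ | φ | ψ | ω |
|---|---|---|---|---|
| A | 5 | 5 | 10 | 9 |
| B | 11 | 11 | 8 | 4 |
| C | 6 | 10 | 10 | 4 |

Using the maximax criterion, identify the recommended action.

Row maxima: A=10, B=11, C=10
Best best-case = 11 → B.

B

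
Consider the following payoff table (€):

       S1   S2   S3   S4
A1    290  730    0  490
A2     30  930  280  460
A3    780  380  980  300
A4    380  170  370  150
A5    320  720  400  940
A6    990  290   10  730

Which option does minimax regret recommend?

A3

Column bests: S1=990, S2=930, S3=980, S4=940.
A1 regrets: 700, 200, 980, 450 → max 980
A2 regrets: 960, 0, 700, 480 → max 960
A3 regrets: 210, 550, 0, 640 → max 640
A4 regrets: 610, 760, 610, 790 → max 790
A5 regrets: 670, 210, 580, 0 → max 670
A6 regrets: 0, 640, 970, 210 → max 970
Smallest max regret = 640 → A3.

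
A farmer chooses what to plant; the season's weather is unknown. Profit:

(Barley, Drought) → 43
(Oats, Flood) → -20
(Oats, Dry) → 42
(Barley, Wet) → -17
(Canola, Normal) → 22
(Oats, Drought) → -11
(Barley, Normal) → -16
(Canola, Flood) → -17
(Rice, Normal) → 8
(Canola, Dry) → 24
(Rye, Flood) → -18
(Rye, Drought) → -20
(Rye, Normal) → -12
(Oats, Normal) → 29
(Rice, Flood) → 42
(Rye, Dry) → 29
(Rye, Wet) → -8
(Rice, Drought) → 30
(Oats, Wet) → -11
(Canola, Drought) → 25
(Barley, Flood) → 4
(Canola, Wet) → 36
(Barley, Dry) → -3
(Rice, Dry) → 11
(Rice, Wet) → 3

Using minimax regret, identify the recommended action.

Column bests: Drought=43, Dry=42, Normal=29, Wet=36, Flood=42.
Canola regrets: 18, 18, 7, 0, 59 → max 59
Rice regrets: 13, 31, 21, 33, 0 → max 33
Rye regrets: 63, 13, 41, 44, 60 → max 63
Oats regrets: 54, 0, 0, 47, 62 → max 62
Barley regrets: 0, 45, 45, 53, 38 → max 53
Smallest max regret = 33 → Rice.

Rice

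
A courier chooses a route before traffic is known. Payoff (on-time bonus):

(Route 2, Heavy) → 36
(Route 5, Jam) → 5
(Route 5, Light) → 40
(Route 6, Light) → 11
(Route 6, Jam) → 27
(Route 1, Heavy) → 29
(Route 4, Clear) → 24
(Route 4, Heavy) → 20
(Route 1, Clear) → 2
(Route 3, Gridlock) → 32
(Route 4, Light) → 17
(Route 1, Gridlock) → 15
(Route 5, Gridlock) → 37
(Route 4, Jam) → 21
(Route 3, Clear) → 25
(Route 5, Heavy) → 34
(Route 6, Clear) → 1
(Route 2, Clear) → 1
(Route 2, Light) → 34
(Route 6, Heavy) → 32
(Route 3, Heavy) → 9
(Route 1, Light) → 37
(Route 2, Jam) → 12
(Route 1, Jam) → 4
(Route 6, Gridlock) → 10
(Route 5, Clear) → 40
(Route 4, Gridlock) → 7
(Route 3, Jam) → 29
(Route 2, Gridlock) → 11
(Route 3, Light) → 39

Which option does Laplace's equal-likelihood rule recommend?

Row averages: Route 1=17.4, Route 2=18.8, Route 3=26.8, Route 4=17.8, Route 5=31.2, Route 6=16.2
Highest average = 31.2 → Route 5.

Route 5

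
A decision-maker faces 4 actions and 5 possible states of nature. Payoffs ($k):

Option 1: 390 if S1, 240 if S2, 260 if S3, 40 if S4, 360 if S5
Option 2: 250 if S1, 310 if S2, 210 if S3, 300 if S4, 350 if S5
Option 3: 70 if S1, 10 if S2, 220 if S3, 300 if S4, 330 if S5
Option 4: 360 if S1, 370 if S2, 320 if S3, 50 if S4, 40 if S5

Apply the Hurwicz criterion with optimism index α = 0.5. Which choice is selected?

Option 1: 0.5·390 + 0.5·40 = 215
Option 2: 0.5·350 + 0.5·210 = 280
Option 3: 0.5·330 + 0.5·10 = 170
Option 4: 0.5·370 + 0.5·40 = 205
Highest Hurwicz score = 280 → Option 2.

Option 2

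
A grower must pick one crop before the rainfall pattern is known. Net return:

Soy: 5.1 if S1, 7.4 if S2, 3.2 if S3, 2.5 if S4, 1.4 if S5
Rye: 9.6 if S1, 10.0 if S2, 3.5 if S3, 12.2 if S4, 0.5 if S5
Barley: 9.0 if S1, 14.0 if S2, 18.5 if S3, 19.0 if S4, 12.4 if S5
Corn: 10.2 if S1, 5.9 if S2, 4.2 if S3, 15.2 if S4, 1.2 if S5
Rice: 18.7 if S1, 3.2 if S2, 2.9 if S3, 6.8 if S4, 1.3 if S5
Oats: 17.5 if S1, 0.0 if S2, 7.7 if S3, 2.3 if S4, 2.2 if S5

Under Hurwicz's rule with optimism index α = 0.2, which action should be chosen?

Soy: 0.2·7.4 + 0.8·1.4 = 2.6
Rye: 0.2·12.2 + 0.8·0.5 = 2.84
Barley: 0.2·19.0 + 0.8·9.0 = 11
Corn: 0.2·15.2 + 0.8·1.2 = 4
Rice: 0.2·18.7 + 0.8·1.3 = 4.78
Oats: 0.2·17.5 + 0.8·0.0 = 3.5
Highest Hurwicz score = 11 → Barley.

Barley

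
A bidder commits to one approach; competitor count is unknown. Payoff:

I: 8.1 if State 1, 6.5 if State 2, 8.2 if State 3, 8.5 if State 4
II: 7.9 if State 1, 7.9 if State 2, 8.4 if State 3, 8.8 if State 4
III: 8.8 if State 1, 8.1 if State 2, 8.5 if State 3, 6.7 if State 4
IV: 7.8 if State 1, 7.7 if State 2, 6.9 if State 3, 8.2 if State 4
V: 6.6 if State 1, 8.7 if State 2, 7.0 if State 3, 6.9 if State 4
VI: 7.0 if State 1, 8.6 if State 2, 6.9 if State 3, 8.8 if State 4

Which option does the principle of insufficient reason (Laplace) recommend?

II

Row averages: I=7.825, II=8.25, III=8.025, IV=7.65, V=7.3, VI=7.825
Highest average = 8.25 → II.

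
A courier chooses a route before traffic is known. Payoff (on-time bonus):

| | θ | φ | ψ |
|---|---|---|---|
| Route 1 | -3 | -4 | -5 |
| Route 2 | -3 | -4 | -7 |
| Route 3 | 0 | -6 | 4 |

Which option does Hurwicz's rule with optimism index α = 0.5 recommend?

Route 1: 0.5·(-3) + 0.5·(-5) = -4
Route 2: 0.5·(-3) + 0.5·(-7) = -5
Route 3: 0.5·4 + 0.5·(-6) = -1
Highest Hurwicz score = -1 → Route 3.

Route 3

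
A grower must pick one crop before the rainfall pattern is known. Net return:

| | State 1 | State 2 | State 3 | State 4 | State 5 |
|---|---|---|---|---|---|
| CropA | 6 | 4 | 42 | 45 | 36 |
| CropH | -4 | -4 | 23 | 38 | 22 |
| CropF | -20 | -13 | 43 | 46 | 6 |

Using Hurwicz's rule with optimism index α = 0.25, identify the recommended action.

CropA: 0.25·45 + 0.75·4 = 14.25
CropH: 0.25·38 + 0.75·(-4) = 6.5
CropF: 0.25·46 + 0.75·(-20) = -3.5
Highest Hurwicz score = 14.25 → CropA.

CropA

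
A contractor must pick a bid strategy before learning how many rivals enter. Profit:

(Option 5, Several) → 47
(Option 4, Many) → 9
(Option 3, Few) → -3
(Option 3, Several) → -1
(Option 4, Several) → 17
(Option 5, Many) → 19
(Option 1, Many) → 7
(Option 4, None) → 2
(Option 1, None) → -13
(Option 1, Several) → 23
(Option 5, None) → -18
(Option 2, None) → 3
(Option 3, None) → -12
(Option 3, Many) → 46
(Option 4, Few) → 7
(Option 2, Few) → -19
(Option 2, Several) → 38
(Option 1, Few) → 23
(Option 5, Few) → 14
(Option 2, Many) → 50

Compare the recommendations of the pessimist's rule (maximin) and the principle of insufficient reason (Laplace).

Row minima: Option 1=-13, Option 2=-19, Option 3=-12, Option 4=2, Option 5=-18
Best worst-case = 2 → Option 4.
Row averages: Option 1=10, Option 2=18, Option 3=7.5, Option 4=8.75, Option 5=15.5
Highest average = 18 → Option 2.

maximin → Option 4; laplace → Option 2 (disagree)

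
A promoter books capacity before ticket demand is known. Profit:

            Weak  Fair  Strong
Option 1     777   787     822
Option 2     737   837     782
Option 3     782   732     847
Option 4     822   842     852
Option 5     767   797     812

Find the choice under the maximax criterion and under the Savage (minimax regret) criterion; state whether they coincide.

maximax → Option 4; minimax regret → Option 4 (agree)

Row maxima: Option 1=822, Option 2=837, Option 3=847, Option 4=852, Option 5=812
Best best-case = 852 → Option 4.
Column bests: Weak=822, Fair=842, Strong=852.
Option 1 regrets: 45, 55, 30 → max 55
Option 2 regrets: 85, 5, 70 → max 85
Option 3 regrets: 40, 110, 5 → max 110
Option 4 regrets: 0, 0, 0 → max 0
Option 5 regrets: 55, 45, 40 → max 55
Smallest max regret = 0 → Option 4.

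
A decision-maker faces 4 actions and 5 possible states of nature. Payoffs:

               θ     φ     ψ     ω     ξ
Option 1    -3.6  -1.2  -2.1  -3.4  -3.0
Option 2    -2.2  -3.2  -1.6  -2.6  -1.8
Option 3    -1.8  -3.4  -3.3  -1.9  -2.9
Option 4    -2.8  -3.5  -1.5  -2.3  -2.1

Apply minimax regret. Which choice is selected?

Column bests: θ=-1.8, φ=-1.2, ψ=-1.5, ω=-1.9, ξ=-1.8.
Option 1 regrets: 1.8, 0.0, 0.6, 1.5, 1.2 → max 1.8
Option 2 regrets: 0.4, 2.0, 0.1, 0.7, 0.0 → max 2.0
Option 3 regrets: 0.0, 2.2, 1.8, 0.0, 1.1 → max 2.2
Option 4 regrets: 1.0, 2.3, 0.0, 0.4, 0.3 → max 2.3
Smallest max regret = 1.8 → Option 1.

Option 1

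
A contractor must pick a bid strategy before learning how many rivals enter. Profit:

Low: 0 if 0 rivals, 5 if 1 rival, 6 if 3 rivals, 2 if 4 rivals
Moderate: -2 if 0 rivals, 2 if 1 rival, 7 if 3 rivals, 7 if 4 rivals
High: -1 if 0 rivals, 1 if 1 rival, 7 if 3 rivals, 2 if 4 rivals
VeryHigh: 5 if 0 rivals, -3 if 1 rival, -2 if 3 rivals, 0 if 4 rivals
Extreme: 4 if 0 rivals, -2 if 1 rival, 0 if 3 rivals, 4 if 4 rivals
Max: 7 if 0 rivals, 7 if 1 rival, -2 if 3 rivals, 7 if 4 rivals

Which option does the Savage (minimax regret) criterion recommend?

Column bests: 0 rivals=7, 1 rival=7, 3 rivals=7, 4 rivals=7.
Low regrets: 7, 2, 1, 5 → max 7
Moderate regrets: 9, 5, 0, 0 → max 9
High regrets: 8, 6, 0, 5 → max 8
VeryHigh regrets: 2, 10, 9, 7 → max 10
Extreme regrets: 3, 9, 7, 3 → max 9
Max regrets: 0, 0, 9, 0 → max 9
Smallest max regret = 7 → Low.

Low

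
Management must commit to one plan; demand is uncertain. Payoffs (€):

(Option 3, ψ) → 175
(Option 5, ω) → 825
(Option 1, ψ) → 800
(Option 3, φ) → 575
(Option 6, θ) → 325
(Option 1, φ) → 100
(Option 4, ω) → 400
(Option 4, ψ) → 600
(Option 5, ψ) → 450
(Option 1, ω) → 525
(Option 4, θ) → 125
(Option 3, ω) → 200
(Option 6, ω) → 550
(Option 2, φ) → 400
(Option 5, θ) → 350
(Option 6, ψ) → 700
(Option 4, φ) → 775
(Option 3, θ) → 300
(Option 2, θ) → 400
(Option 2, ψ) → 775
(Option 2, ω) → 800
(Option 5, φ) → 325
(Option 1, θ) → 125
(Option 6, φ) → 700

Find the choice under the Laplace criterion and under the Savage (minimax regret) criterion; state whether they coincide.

Row averages: Option 1=387.5, Option 2=593.75, Option 3=312.5, Option 4=475, Option 5=487.5, Option 6=568.75
Highest average = 593.75 → Option 2.
Column bests: θ=400, φ=775, ψ=800, ω=825.
Option 1 regrets: 275, 675, 0, 300 → max 675
Option 2 regrets: 0, 375, 25, 25 → max 375
Option 3 regrets: 100, 200, 625, 625 → max 625
Option 4 regrets: 275, 0, 200, 425 → max 425
Option 5 regrets: 50, 450, 350, 0 → max 450
Option 6 regrets: 75, 75, 100, 275 → max 275
Smallest max regret = 275 → Option 6.

laplace → Option 2; minimax regret → Option 6 (disagree)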